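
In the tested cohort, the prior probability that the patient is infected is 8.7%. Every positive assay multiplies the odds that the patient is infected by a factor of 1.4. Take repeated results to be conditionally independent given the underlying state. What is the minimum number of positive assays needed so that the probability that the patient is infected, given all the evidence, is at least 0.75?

11

Prior odds = 0.087/0.913 = 87/913.
Likelihood ratio per positive assay = 1.4.
Target odds: 0.75 ÷ 0.25 = 3.
Need (87/913) × 1.4ⁿ ≥ 3, i.e. 1.4ⁿ ≥ 913/29.
1.4¹⁰ = 282475249/9765625 falls short of 913/29 but 1.4¹¹ ≈40.4957 reaches it, so n = 11.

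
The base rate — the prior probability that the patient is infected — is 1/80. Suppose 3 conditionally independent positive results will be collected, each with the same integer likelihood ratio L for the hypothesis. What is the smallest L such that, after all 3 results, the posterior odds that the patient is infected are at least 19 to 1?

12

Prior odds = 0.0125/0.9875 = 1/79.
Target odds = 19.
Need L³ ≥ 19 ÷ (1/79) = 1501.
11³ = 1331 < 1501 ≤ 1728 = 12³, so L = 12.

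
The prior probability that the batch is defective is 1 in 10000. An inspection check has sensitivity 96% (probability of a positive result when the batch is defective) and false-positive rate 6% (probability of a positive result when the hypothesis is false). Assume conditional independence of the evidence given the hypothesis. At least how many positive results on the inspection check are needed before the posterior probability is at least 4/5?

4

Prior odds: 0.0001 ÷ 0.9999 = 1/9999.
Likelihood ratio of a positive result = 0.96/0.06 = 16.
Target posterior odds = 0.8/0.2 = 4.
Require 16ⁿ ≥ 4 ÷ (1/9999) = 39996.
16³ = 4096 falls short of 39996 but 16⁴ = 65536 reaches it, so n = 4.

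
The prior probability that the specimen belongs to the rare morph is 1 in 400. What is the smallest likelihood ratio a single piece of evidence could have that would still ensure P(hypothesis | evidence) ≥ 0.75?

1197

Prior odds = 0.0025/0.9975 = 1/399.
Target odds = 0.75/0.25 = 3.
Required Bayes factor = 3 ÷ (1/399) = 1197.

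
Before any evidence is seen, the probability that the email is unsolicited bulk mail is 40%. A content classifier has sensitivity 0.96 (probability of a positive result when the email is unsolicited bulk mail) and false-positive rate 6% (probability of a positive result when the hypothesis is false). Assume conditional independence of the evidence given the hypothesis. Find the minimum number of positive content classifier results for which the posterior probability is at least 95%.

2

Prior odds = 0.4/0.6 = 2/3.
Likelihood ratio of a positive result = 0.96/0.06 = 16.
Target odds: 0.95 ÷ 0.05 = 19.
Require 16ⁿ ≥ 19 ÷ (2/3) = 28.5.
16¹ = 16 falls short of 28.5 but 16² = 256 reaches it, so n = 2.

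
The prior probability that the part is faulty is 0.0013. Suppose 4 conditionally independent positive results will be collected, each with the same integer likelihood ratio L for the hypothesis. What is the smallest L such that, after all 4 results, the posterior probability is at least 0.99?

Prior odds = 0.0013/0.9987 = 13/9987.
Target odds = 0.99/0.01 = 99.
Need L⁴ ≥ 99 ÷ (13/9987) = 988713/13.
16⁴ = 65536 < 988713/13 ≤ 83521 = 17⁴, so L = 17.

17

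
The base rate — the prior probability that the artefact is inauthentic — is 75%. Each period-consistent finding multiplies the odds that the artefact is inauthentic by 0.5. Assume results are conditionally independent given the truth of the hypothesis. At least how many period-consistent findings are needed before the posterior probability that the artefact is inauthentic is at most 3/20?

5

Prior odds = 0.75/0.25 = 3.
Likelihood ratio per period-consistent finding = 0.5.
Target odds: 0.15 ÷ 0.85 = 3/17.
Need 3 × 0.5ⁿ ≤ 3/17, i.e. 0.5ⁿ ≤ 1/17.
0.5⁴ = 0.0625 is still above 1/17 but 0.5⁵ = 0.03125 is at or below it, so n = 5.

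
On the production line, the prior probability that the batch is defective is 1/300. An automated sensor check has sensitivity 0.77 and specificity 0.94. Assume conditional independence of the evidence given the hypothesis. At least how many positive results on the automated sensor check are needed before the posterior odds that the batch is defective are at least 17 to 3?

3

Prior odds = (1/300)/(299/300) = 1/299.
False-positive rate = 1 − 0.94 = 0.06; likelihood ratio of a positive = 0.77/0.06 = 77/6.
Target odds = 17/3.
Need (1/299) × (77/6)ⁿ ≥ 17/3, i.e. (77/6)ⁿ ≥ 5083/3.
(77/6)² = 5929/36 falls short of 5083/3 but (77/6)³ = 456533/216 reaches it, so n = 3.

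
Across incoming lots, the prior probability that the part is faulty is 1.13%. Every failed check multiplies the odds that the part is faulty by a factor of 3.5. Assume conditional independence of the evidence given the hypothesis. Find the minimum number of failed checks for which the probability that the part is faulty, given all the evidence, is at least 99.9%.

Prior odds = 0.0113/0.9887 = 113/9887.
Likelihood ratio per failed check = 3.5.
Target posterior odds = 0.999/0.001 = 999.
Need (113/9887) × 3.5ⁿ ≥ 999, i.e. 3.5ⁿ ≥ 9877113/113.
3.5⁹ = 40353607/512 falls short of 9877113/113 but 3.5¹⁰ = 282475249/1024 reaches it, so n = 10.

10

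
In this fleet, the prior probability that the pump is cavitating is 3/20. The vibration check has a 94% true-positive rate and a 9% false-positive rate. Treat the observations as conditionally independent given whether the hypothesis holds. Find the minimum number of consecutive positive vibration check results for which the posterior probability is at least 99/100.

Prior odds = 0.15/0.85 = 3/17.
Likelihood ratio of a positive result = 0.94/0.09 = 94/9.
Target posterior odds = 0.99/0.01 = 99.
Require (94/9)ⁿ ≥ 99 ÷ (3/17) = 561.
(94/9)² = 8836/81 falls short of 561 but (94/9)³ = 830584/729 reaches it, so n = 3.

3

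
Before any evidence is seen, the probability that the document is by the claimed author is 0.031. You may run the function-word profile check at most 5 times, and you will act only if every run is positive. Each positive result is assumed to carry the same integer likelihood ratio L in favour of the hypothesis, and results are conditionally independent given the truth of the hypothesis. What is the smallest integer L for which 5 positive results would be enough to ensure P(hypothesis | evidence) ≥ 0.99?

Prior odds = 0.031/0.969 = 31/969.
Target odds = 0.99/0.01 = 99.
Need L⁵ ≥ 99 ÷ (31/969) = 95931/31.
4⁵ = 1024 < 95931/31 ≤ 3125 = 5⁵, so L = 5.

5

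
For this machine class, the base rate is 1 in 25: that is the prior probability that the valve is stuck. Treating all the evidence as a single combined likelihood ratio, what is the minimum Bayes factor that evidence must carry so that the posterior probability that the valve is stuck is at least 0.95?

Prior odds = 0.04/0.96 = 1/24.
Target odds = 0.95/0.05 = 19.
Required Bayes factor = 19 ÷ (1/24) = 456.

456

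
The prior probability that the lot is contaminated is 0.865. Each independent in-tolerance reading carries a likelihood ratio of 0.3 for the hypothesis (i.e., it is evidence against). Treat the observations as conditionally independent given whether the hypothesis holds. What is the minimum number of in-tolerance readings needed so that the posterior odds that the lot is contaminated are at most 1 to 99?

6

Prior odds = 0.865/0.135 = 173/27.
Likelihood ratio per in-tolerance reading = 0.3.
Target odds = 1/99.
Require 0.3ⁿ ≤ 1/99 ÷ (173/27) = 3/1903.
0.3⁵ = 243/100000 is still above 3/1903 but 0.3⁶ = 729/1000000 is at or below it, so n = 6.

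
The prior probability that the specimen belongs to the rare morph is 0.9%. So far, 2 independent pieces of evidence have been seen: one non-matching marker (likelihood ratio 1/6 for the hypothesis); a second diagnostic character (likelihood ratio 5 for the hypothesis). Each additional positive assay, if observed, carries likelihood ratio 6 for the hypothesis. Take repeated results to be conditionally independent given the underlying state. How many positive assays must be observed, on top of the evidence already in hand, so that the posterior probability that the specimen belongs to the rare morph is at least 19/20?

Prior odds = 0.009/0.991 = 9/991.
Combined Bayes factor of the evidence already in hand = (1/6) × 5 = 5/6.
Odds after that evidence = (9/991) × 5/6 = 15/1982.
Target odds = 0.95/0.05 = 19.
Need 6ⁿ ≥ 19 ÷ (15/1982) = 37658/15.
6⁴ = 1296 falls short of 37658/15 but 6⁵ = 7776 reaches it, so n = 5.

5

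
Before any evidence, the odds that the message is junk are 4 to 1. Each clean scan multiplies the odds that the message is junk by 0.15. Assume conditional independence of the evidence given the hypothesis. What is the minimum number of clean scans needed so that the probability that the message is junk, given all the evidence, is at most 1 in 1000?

Prior odds = 4.
Likelihood ratio per clean scan = 0.15.
Target posterior odds = 0.001/0.999 = 1/999.
Need 4 × 0.15ⁿ ≤ 1/999, i.e. 0.15ⁿ ≤ 1/3996.
0.15⁴ = 81/160000 is still above 1/3996 but 0.15⁵ = 243/3200000 is at or below it, so n = 5.

5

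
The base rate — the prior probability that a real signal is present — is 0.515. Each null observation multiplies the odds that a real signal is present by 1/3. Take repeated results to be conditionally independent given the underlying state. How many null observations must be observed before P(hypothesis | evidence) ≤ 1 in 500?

6

Prior odds: 0.515 ÷ 0.485 = 103/97.
Likelihood ratio per null observation = 1/3.
Target posterior odds = 0.002/0.998 = 1/499.
Need (103/97) × (1/3)ⁿ ≤ 1/499, i.e. (1/3)ⁿ ≤ 97/51397.
(1/3)⁵ = 1/243 is still above 97/51397 but (1/3)⁶ = 1/729 is at or below it, so n = 6.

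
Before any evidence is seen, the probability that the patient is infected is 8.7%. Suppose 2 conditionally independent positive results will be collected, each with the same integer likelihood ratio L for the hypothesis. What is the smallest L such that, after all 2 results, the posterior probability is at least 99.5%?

Prior odds = 0.087/0.913 = 87/913.
Target odds = 0.995/0.005 = 199.
Need L² ≥ 199 ÷ (87/913) = 181687/87.
45² = 2025 < 181687/87 ≤ 2116 = 46², so L = 46.

46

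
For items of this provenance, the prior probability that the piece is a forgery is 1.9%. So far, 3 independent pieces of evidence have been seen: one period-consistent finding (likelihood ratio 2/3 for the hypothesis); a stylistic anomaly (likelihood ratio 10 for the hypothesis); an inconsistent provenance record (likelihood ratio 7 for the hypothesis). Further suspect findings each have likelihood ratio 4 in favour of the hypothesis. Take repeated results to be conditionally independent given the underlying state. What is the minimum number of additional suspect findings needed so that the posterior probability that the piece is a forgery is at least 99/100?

4

Prior odds = 0.019/0.981 = 19/981.
Combined Bayes factor of the evidence already in hand = (2/3) × 10 × 7 = 140/3.
Odds after that evidence = (19/981) × 140/3 = 2660/2943.
Target odds = 0.99/0.01 = 99.
Need 4ⁿ ≥ 99 ÷ (2660/2943) = 291357/2660.
4³ = 64 falls short of 291357/2660 but 4⁴ = 256 reaches it, so n = 4.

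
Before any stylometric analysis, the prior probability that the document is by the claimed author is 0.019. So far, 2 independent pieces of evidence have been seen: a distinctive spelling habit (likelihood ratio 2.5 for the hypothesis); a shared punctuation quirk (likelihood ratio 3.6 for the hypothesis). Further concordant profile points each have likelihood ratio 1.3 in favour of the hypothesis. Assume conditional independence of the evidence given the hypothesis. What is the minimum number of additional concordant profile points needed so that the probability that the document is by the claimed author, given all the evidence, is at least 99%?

Prior odds = 0.019/0.981 = 19/981.
Combined Bayes factor of the evidence already in hand = 2.5 × 3.6 = 9.
Odds after that evidence = (19/981) × 9 = 19/109.
Target odds = 0.99/0.01 = 99.
Need 1.3ⁿ ≥ 99 ÷ (19/109) = 10791/19.
1.3²⁴ ≈542.801 falls short of 10791/19 but 1.3²⁵ ≈705.641 reaches it, so n = 25.

25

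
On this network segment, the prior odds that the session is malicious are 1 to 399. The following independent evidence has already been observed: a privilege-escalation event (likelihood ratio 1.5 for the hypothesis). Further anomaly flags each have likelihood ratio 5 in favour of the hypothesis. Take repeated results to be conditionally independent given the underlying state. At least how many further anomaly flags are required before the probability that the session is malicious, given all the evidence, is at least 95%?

6

Prior odds = 1/399.
Bayes factor of the evidence already in hand = 1.5.
Odds after that evidence = (1/399) × 1.5 = 1/266.
Target odds = 0.95/0.05 = 19.
Need 5ⁿ ≥ 19 ÷ (1/266) = 5054.
5⁵ = 3125 falls short of 5054 but 5⁶ = 15625 reaches it, so n = 6.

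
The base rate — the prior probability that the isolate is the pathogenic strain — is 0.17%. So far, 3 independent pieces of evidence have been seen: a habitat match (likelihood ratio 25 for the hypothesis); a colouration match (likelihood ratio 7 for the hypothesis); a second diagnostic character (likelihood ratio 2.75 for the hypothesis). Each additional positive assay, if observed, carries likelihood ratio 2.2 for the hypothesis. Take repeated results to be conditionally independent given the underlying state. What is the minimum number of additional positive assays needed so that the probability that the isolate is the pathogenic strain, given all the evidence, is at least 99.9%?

10

Prior odds = 0.0017/0.9983 = 17/9983.
Combined Bayes factor of the evidence already in hand = 25 × 7 × 2.75 = 481.25.
Odds after that evidence = (17/9983) × 481.25 = 32725/39932.
Target odds = 0.999/0.001 = 999.
Need 2.2ⁿ ≥ 999 ÷ (32725/39932) = 39892068/32725.
2.2⁹ ≈1207.27 falls short of 39892068/32725 but 2.2¹⁰ ≈2655.99 reaches it, so n = 10.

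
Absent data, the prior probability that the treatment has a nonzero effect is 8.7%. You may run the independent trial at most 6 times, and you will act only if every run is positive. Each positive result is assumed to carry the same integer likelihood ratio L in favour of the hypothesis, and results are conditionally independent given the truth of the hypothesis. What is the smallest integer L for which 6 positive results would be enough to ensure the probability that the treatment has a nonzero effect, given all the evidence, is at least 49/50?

Prior odds = 0.087/0.913 = 87/913.
Target odds = 0.98/0.02 = 49.
Need L⁶ ≥ 49 ÷ (87/913) = 44737/87.
2⁶ = 64 < 44737/87 ≤ 729 = 3⁶, so L = 3.

3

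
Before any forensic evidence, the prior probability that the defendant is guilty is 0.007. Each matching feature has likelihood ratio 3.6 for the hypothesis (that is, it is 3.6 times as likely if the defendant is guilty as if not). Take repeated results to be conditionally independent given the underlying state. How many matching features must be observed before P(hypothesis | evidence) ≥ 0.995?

Prior odds: 0.007 ÷ 0.993 = 7/993.
Likelihood ratio per matching feature = 3.6.
Target odds: 0.995 ÷ 0.005 = 199.
Need (7/993) × 3.6ⁿ ≥ 199, i.e. 3.6ⁿ ≥ 197607/7.
3.6⁸ ≈28211.1 falls short of 197607/7 but 3.6⁹ ≈101560 reaches it, so n = 9.

9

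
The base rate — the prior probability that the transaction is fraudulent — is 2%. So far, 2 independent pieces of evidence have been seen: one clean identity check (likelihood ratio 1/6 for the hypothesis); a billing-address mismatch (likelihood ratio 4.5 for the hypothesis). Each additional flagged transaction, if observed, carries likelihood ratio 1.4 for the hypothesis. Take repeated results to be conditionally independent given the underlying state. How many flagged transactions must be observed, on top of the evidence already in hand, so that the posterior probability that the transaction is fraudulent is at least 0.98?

24

Prior odds = 0.02/0.98 = 1/49.
Combined Bayes factor of the evidence already in hand = (1/6) × 4.5 = 0.75.
Odds after that evidence = (1/49) × 0.75 = 3/196.
Target odds = 0.98/0.02 = 49.
Need 1.4ⁿ ≥ 49 ÷ (3/196) = 9604/3.
1.4²³ ≈2295.86 falls short of 9604/3 but 1.4²⁴ ≈3214.2 reaches it, so n = 24.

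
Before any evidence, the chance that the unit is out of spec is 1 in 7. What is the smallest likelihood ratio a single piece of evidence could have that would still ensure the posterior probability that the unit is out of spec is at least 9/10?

54

Prior odds = (1/7)/(6/7) = 1/6.
Target odds = 0.9/0.1 = 9.
Required Bayes factor = 9 ÷ (1/6) = 54.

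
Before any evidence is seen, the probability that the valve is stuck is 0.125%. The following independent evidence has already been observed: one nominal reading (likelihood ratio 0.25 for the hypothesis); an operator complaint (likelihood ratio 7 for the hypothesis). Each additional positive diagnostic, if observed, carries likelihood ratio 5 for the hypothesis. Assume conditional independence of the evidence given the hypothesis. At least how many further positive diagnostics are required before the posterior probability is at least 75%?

Prior odds = 0.00125/0.99875 = 1/799.
Combined Bayes factor of the evidence already in hand = 0.25 × 7 = 1.75.
Odds after that evidence = (1/799) × 1.75 = 7/3196.
Target odds = 0.75/0.25 = 3.
Need 5ⁿ ≥ 3 ÷ (7/3196) = 9588/7.
5⁴ = 625 falls short of 9588/7 but 5⁵ = 3125 reaches it, so n = 5.

5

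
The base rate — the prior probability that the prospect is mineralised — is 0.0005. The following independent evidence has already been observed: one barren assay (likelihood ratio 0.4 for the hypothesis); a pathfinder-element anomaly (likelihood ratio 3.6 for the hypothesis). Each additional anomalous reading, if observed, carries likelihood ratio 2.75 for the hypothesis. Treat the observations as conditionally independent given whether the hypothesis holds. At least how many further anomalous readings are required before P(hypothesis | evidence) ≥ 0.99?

12

Prior odds = 0.0005/0.9995 = 1/1999.
Combined Bayes factor of the evidence already in hand = 0.4 × 3.6 = 1.44.
Odds after that evidence = (1/1999) × 1.44 = 36/49975.
Target odds = 0.99/0.01 = 99.
Need 2.75ⁿ ≥ 99 ÷ (36/49975) = 137431.25.
2.75¹¹ ≈68023.6 falls short of 137431.25 but 2.75¹² ≈187065 reaches it, so n = 12.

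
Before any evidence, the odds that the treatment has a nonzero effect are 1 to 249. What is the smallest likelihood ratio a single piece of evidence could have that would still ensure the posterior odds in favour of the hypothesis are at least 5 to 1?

Prior odds = 1/249.
Target odds = 5.
Required Bayes factor = 5 ÷ (1/249) = 1245.

1245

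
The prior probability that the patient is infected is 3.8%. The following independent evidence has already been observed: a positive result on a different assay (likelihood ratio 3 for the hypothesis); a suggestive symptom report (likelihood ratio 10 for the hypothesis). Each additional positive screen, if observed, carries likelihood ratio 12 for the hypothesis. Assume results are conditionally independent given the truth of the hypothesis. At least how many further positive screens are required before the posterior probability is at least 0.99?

2

Prior odds = 0.038/0.962 = 19/481.
Combined Bayes factor of the evidence already in hand = 3 × 10 = 30.
Odds after that evidence = (19/481) × 30 = 570/481.
Target odds = 0.99/0.01 = 99.
Need 12ⁿ ≥ 99 ÷ (570/481) = 15873/190.
12¹ = 12 falls short of 15873/190 but 12² = 144 reaches it, so n = 2.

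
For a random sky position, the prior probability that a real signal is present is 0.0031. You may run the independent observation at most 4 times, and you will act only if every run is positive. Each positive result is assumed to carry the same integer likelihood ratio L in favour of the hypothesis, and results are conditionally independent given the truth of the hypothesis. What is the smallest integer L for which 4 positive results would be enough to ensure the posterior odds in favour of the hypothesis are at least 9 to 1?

8

Prior odds = 0.0031/0.9969 = 31/9969.
Target odds = 9.
Need L⁴ ≥ 9 ÷ (31/9969) = 89721/31.
7⁴ = 2401 < 89721/31 ≤ 4096 = 8⁴, so L = 8.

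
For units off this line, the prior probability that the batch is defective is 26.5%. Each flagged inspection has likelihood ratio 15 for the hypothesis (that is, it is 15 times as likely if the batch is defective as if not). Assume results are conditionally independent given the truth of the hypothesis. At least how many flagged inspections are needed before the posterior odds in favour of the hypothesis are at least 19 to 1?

Prior odds: 0.265 ÷ 0.735 = 53/147.
Likelihood ratio per flagged inspection = 15.
Target odds = 19.
Require 15ⁿ ≥ 19 ÷ (53/147) = 2793/53.
15¹ = 15 falls short of 2793/53 but 15² = 225 reaches it, so n = 2.

2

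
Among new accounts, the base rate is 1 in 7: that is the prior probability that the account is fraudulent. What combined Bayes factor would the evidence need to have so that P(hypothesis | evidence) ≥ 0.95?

114

Prior odds = (1/7)/(6/7) = 1/6.
Target odds = 0.95/0.05 = 19.
Required Bayes factor = 19 ÷ (1/6) = 114.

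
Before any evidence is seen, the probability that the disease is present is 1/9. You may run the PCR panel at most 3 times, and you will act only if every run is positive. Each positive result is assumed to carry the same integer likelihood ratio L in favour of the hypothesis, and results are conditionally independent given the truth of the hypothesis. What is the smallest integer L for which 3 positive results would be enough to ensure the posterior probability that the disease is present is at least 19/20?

6

Prior odds = (1/9)/(8/9) = 0.125.
Target odds = 0.95/0.05 = 19.
Need L³ ≥ 19 ÷ 0.125 = 152.
5³ = 125 < 152 ≤ 216 = 6³, so L = 6.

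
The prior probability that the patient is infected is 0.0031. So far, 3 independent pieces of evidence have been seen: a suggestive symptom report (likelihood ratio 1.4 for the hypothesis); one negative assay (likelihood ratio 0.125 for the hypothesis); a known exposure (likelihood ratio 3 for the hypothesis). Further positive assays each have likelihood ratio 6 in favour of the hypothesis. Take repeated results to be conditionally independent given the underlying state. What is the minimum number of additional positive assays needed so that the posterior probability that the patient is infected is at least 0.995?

Prior odds = 0.0031/0.9969 = 31/9969.
Combined Bayes factor of the evidence already in hand = 1.4 × 0.125 × 3 = 0.525.
Odds after that evidence = (31/9969) × 0.525 = 217/132920.
Target odds = 0.995/0.005 = 199.
Need 6ⁿ ≥ 199 ÷ (217/132920) = 26451080/217.
6⁶ = 46656 falls short of 26451080/217 but 6⁷ = 279936 reaches it, so n = 7.

7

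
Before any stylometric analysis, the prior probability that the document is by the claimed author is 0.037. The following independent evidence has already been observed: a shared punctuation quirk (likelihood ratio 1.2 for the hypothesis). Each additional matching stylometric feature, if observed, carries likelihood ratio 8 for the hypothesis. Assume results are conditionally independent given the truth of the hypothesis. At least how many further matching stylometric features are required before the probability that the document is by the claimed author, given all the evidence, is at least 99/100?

4

Prior odds = 0.037/0.963 = 37/963.
Bayes factor of the evidence already in hand = 1.2.
Odds after that evidence = (37/963) × 1.2 = 74/1605.
Target odds = 0.99/0.01 = 99.
Need 8ⁿ ≥ 99 ÷ (74/1605) = 158895/74.
8³ = 512 falls short of 158895/74 but 8⁴ = 4096 reaches it, so n = 4.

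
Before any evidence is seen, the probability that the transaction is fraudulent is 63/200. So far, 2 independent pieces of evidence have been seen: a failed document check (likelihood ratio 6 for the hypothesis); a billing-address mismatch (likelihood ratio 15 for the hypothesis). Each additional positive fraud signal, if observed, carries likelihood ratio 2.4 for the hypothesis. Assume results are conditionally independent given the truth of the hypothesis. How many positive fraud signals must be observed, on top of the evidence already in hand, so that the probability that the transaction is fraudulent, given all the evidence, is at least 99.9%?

4

Prior odds = 0.315/0.685 = 63/137.
Combined Bayes factor of the evidence already in hand = 6 × 15 = 90.
Odds after that evidence = (63/137) × 90 = 5670/137.
Target odds = 0.999/0.001 = 999.
Need 2.4ⁿ ≥ 999 ÷ (5670/137) = 5069/210.
2.4³ = 13.824 falls short of 5069/210 but 2.4⁴ = 33.1776 reaches it, so n = 4.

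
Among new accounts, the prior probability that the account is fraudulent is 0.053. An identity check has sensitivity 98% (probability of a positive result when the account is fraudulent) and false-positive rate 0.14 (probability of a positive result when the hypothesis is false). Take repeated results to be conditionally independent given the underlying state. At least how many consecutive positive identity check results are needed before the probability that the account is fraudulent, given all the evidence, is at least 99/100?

Prior odds = 0.053/0.947 = 53/947.
Likelihood ratio of a positive result = 0.98/0.14 = 7.
Target posterior odds = 0.99/0.01 = 99.
Need (53/947) × 7ⁿ ≥ 99, i.e. 7ⁿ ≥ 93753/53.
7³ = 343 falls short of 93753/53 but 7⁴ = 2401 reaches it, so n = 4.

4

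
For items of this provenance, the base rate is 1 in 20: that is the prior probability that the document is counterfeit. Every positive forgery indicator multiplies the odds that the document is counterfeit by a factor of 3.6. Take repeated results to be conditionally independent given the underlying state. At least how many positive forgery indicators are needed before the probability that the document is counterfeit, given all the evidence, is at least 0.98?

6

Prior odds: 0.05 ÷ 0.95 = 1/19.
Likelihood ratio per positive forgery indicator = 3.6.
Target odds: 0.98 ÷ 0.02 = 49.
Require 3.6ⁿ ≥ 49 ÷ (1/19) = 931.
3.6⁵ = 604.66176 falls short of 931 but 3.6⁶ = 34012224/15625 reaches it, so n = 6.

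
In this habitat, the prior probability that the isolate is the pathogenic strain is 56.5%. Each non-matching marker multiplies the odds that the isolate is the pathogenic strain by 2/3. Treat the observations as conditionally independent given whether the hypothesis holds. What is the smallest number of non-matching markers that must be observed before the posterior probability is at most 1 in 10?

7

Prior odds: 0.565 ÷ 0.435 = 113/87.
Likelihood ratio per non-matching marker = 2/3.
Target posterior odds = 0.1/0.9 = 1/9.
Need (113/87) × (2/3)ⁿ ≤ 1/9, i.e. (2/3)ⁿ ≤ 29/339.
(2/3)⁶ = 64/729 is still above 29/339 but (2/3)⁷ = 128/2187 is at or below it, so n = 7.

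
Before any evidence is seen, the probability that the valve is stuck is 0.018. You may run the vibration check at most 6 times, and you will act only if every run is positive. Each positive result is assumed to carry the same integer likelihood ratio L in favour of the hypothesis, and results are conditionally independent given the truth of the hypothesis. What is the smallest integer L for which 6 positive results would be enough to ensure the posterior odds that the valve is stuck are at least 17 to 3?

Prior odds = 0.018/0.982 = 9/491.
Target odds = 17/3.
Need L⁶ ≥ 17/3 ÷ (9/491) = 8347/27.
2⁶ = 64 < 8347/27 ≤ 729 = 3⁶, so L = 3.

3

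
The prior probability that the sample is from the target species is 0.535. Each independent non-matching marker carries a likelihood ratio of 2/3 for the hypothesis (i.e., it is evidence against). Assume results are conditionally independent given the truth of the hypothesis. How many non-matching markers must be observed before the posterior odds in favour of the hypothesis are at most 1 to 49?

Prior odds = 0.535/0.465 = 107/93.
Likelihood ratio per non-matching marker = 2/3.
Target odds = 1/49.
Require (2/3)ⁿ ≤ 1/49 ÷ (107/93) = 93/5243.
(2/3)⁹ = 512/19683 is still above 93/5243 but (2/3)¹⁰ = 1024/59049 is at or below it, so n = 10.

10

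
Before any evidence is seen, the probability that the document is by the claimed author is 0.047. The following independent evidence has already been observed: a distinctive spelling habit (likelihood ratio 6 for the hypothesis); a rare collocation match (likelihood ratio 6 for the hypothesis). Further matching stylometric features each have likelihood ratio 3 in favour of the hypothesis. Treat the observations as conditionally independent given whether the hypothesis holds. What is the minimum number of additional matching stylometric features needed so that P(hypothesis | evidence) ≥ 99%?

4

Prior odds = 0.047/0.953 = 47/953.
Combined Bayes factor of the evidence already in hand = 6 × 6 = 36.
Odds after that evidence = (47/953) × 36 = 1692/953.
Target odds = 0.99/0.01 = 99.
Need 3ⁿ ≥ 99 ÷ (1692/953) = 10483/188.
3³ = 27 falls short of 10483/188 but 3⁴ = 81 reaches it, so n = 4.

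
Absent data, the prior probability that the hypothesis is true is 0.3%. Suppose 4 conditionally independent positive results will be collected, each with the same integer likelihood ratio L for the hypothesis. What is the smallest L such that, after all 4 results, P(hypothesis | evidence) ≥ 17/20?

Prior odds = 0.003/0.997 = 3/997.
Target odds = 0.85/0.15 = 17/3.
Need L⁴ ≥ 17/3 ÷ (3/997) = 16949/9.
6⁴ = 1296 < 16949/9 ≤ 2401 = 7⁴, so L = 7.

7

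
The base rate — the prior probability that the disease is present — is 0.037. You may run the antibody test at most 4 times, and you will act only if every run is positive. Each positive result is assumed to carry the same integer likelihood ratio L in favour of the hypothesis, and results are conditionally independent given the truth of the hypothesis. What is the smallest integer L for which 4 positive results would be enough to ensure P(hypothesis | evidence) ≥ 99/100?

8

Prior odds = 0.037/0.963 = 37/963.
Target odds = 0.99/0.01 = 99.
Need L⁴ ≥ 99 ÷ (37/963) = 95337/37.
7⁴ = 2401 < 95337/37 ≤ 4096 = 8⁴, so L = 8.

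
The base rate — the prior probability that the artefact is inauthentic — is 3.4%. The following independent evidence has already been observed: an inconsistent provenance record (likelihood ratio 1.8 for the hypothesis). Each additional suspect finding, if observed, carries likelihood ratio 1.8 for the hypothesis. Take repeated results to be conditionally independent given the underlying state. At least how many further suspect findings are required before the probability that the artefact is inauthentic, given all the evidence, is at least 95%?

10

Prior odds = 0.034/0.966 = 17/483.
Bayes factor of the evidence already in hand = 1.8.
Odds after that evidence = (17/483) × 1.8 = 51/805.
Target odds = 0.95/0.05 = 19.
Need 1.8ⁿ ≥ 19 ÷ (51/805) = 15295/51.
1.8⁹ = 387420489/1953125 falls short of 15295/51 but 1.8¹⁰ ≈357.047 reaches it, so n = 10.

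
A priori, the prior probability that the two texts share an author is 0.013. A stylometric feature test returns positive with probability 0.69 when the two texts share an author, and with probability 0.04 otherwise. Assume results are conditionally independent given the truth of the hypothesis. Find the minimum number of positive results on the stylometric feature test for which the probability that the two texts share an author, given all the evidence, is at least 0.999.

Prior odds = 0.013/0.987 = 13/987.
Likelihood ratio of a positive result = 0.69/0.04 = 17.25.
Target posterior odds = 0.999/0.001 = 999.
Require 17.25ⁿ ≥ 999 ÷ (13/987) = 986013/13.
17.25³ = 5132.953125 falls short of 986013/13 but 17.25⁴ = 22667121/256 reaches it, so n = 4.

4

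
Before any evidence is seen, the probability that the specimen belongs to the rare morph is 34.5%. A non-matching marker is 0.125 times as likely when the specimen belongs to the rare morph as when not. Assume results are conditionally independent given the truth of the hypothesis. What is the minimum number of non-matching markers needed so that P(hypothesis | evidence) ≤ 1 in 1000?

4

Prior odds = 0.345/0.655 = 69/131.
Likelihood ratio per non-matching marker = 0.125.
Target odds: 0.001 ÷ 0.999 = 1/999.
Require 0.125ⁿ ≤ 1/999 ÷ (69/131) = 131/68931.
0.125³ = 0.001953125 is still above 131/68931 but 0.125⁴ = 1/4096 is at or below it, so n = 4.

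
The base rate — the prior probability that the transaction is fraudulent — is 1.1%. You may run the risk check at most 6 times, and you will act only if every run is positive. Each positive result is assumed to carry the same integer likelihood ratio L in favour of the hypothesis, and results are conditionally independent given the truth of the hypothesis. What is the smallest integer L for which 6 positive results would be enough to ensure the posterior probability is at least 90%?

4

Prior odds = 0.011/0.989 = 11/989.
Target odds = 0.9/0.1 = 9.
Need L⁶ ≥ 9 ÷ (11/989) = 8901/11.
3⁶ = 729 < 8901/11 ≤ 4096 = 4⁶, so L = 4.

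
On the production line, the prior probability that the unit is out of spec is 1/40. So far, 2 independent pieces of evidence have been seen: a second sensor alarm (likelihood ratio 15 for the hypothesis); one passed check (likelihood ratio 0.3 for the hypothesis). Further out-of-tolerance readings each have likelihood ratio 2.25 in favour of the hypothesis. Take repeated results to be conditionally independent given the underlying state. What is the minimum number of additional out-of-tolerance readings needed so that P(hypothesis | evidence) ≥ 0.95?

7

Prior odds = 0.025/0.975 = 1/39.
Combined Bayes factor of the evidence already in hand = 15 × 0.3 = 4.5.
Odds after that evidence = (1/39) × 4.5 = 3/26.
Target odds = 0.95/0.05 = 19.
Need 2.25ⁿ ≥ 19 ÷ (3/26) = 494/3.
2.25⁶ = 531441/4096 falls short of 494/3 but 2.25⁷ = 4782969/16384 reaches it, so n = 7.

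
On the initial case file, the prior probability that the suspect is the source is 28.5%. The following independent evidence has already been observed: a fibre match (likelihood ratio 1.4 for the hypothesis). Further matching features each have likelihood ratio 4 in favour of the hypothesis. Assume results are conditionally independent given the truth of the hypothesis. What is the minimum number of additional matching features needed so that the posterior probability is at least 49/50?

4

Prior odds = 0.285/0.715 = 57/143.
Bayes factor of the evidence already in hand = 1.4.
Odds after that evidence = (57/143) × 1.4 = 399/715.
Target odds = 0.98/0.02 = 49.
Need 4ⁿ ≥ 49 ÷ (399/715) = 5005/57.
4³ = 64 falls short of 5005/57 but 4⁴ = 256 reaches it, so n = 4.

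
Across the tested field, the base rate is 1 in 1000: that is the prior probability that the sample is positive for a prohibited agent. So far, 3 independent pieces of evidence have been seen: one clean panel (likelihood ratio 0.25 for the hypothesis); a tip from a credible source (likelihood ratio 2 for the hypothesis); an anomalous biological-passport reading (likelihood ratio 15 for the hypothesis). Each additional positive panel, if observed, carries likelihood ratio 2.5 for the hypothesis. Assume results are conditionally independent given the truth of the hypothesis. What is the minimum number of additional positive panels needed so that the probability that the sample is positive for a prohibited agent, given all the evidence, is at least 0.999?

Prior odds = 0.001/0.999 = 1/999.
Combined Bayes factor of the evidence already in hand = 0.25 × 2 × 15 = 7.5.
Odds after that evidence = (1/999) × 7.5 = 5/666.
Target odds = 0.999/0.001 = 999.
Need 2.5ⁿ ≥ 999 ÷ (5/666) = 133066.8.
2.5¹² = 244140625/4096 falls short of 133066.8 but 2.5¹³ ≈149012 reaches it, so n = 13.

13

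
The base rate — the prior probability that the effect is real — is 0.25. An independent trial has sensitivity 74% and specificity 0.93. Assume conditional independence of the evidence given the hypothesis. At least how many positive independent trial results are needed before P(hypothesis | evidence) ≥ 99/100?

Prior odds = 0.25/0.75 = 1/3.
False-positive rate = 1 − 0.93 = 0.07; likelihood ratio of a positive = 0.74/0.07 = 74/7.
Target odds: 0.99 ÷ 0.01 = 99.
Need (1/3) × (74/7)ⁿ ≥ 99, i.e. (74/7)ⁿ ≥ 297.
(74/7)² = 5476/49 falls short of 297 but (74/7)³ = 405224/343 reaches it, so n = 3.

3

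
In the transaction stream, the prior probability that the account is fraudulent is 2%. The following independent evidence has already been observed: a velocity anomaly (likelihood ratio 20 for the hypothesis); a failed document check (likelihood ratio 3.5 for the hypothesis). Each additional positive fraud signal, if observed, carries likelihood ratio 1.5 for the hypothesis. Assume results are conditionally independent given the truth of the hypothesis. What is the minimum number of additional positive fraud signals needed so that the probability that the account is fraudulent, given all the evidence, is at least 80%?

3

Prior odds = 0.02/0.98 = 1/49.
Combined Bayes factor of the evidence already in hand = 20 × 3.5 = 70.
Odds after that evidence = (1/49) × 70 = 10/7.
Target odds = 0.8/0.2 = 4.
Need 1.5ⁿ ≥ 4 ÷ (10/7) = 2.8.
1.5² = 2.25 falls short of 2.8 but 1.5³ = 3.375 reaches it, so n = 3.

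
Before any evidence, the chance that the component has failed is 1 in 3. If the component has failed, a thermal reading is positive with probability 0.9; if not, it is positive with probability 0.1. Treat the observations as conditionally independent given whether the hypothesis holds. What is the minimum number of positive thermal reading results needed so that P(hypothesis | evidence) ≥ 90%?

Prior odds: (1/3) ÷ (2/3) = 0.5.
Likelihood ratio of a positive = 0.9/0.1 = 9.
Target odds: 0.9 ÷ 0.1 = 9.
Require 9ⁿ ≥ 9 ÷ 0.5 = 18.
9¹ = 9 falls short of 18 but 9² = 81 reaches it, so n = 2.

2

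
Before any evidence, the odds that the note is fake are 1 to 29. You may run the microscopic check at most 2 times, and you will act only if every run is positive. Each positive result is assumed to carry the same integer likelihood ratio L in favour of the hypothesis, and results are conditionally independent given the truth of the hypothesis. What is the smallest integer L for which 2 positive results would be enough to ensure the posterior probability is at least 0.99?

Prior odds = 1/29.
Target odds = 0.99/0.01 = 99.
Need L² ≥ 99 ÷ (1/29) = 2871.
53² = 2809 < 2871 ≤ 2916 = 54², so L = 54.

54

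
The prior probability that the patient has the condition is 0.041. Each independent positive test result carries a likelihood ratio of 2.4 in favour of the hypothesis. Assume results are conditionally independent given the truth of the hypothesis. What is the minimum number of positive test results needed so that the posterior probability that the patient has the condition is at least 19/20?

7

Prior odds = 0.041/0.959 = 41/959.
Likelihood ratio per positive test result = 2.4.
Target posterior odds = 0.95/0.05 = 19.
Need (41/959) × 2.4ⁿ ≥ 19, i.e. 2.4ⁿ ≥ 18221/41.
2.4⁶ = 2985984/15625 falls short of 18221/41 but 2.4⁷ = 35831808/78125 reaches it, so n = 7.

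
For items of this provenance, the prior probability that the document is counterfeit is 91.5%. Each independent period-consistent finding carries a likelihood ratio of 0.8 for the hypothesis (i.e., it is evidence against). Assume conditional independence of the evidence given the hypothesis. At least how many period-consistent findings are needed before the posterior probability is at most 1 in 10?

Prior odds: 0.915 ÷ 0.085 = 183/17.
Likelihood ratio per period-consistent finding = 0.8.
Target posterior odds = 0.1/0.9 = 1/9.
Need (183/17) × 0.8ⁿ ≤ 1/9, i.e. 0.8ⁿ ≤ 17/1647.
0.8²⁰ ≈0.0115292 is still above 17/1647 but 0.8²¹ ≈0.00922337 is at or below it, so n = 21.

21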